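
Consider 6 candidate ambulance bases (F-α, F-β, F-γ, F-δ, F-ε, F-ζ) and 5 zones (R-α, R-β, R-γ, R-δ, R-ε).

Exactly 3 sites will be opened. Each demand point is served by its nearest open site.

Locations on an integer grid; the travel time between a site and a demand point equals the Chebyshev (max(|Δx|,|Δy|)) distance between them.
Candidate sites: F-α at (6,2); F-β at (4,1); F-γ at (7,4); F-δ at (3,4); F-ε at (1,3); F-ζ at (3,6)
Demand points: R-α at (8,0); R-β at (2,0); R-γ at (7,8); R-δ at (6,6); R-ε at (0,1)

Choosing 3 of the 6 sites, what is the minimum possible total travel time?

13

Open {F-α, F-γ, F-ε}.
  R-α→F-α 2, R-β→F-ε 3, R-γ→F-γ 4, R-δ→F-γ 2, R-ε→F-ε 2  ⇒ total 13.
Compare {F-α, F-β, F-γ}: total 14.
Compare {F-α, F-β, F-δ}: total 14.
No size-3 selection does better; minimum is 13.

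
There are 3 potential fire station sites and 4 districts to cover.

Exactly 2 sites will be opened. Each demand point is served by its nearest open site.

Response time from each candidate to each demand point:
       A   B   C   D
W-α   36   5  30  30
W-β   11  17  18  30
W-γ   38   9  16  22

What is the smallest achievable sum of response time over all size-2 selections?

58

Open {W-β, W-γ}.
  A→W-β 11, B→W-γ 9, C→W-γ 16, D→W-γ 22  ⇒ total 58.
Compare {W-α, W-β}: total 64.
Compare {W-α, W-γ}: total 79.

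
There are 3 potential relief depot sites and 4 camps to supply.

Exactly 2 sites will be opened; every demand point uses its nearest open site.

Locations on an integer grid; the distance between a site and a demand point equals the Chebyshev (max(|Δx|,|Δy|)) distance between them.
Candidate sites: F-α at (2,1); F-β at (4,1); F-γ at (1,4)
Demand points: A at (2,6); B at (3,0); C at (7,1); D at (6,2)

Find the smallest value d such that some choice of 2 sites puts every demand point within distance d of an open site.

3

Open {F-β, F-γ}.
  Farthest demand point is C at distance 3 (to F-β); all others are ≤ 3.
With {F-α, F-β} the worst case is 5.
With {F-α, F-γ} the worst case is 5.
No size-2 selection achieves below 3.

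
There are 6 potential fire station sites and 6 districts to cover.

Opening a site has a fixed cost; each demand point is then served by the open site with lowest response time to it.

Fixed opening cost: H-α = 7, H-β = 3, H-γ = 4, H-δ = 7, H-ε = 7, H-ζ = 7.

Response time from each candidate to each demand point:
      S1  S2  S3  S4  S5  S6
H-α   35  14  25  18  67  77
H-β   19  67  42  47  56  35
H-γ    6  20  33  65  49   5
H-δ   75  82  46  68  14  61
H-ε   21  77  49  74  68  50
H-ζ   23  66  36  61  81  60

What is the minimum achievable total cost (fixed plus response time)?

Open {H-α, H-γ, H-δ}: assign each demand point to its cheapest open site.
  S1→H-γ 6, S2→H-α 14, S3→H-α 25, S4→H-α 18, S5→H-δ 14, S6→H-γ 5
  response time 82, fixed 18 → total 100.
Compare {H-α, H-β, H-γ, H-δ}: response time 82 + fixed 21 = 103.
Compare {H-α, H-γ, H-δ, H-ε}: response time 82 + fixed 25 = 107.
Compare {H-α, H-γ, H-δ, H-ζ}: response time 82 + fixed 25 = 107.
All other subsets cost ≥ 103. Minimum total cost: 100.

100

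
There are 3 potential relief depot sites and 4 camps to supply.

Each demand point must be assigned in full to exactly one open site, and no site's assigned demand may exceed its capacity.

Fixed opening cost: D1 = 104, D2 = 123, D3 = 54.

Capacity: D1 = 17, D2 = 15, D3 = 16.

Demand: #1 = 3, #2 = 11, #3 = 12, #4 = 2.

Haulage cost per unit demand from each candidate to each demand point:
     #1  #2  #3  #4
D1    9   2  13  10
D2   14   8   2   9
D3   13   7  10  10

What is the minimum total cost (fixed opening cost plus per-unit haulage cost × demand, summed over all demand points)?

318

Open {D1, D2}; cheapest assignment that respects the capacities:
  D1 (cap 17, load 14): #1, #2 — cost 3×9 + 11×2 = 49
  D2 (cap 15, load 14): #3, #4 — cost 12×2 + 2×9 = 42
  Shipping 91, fixed 227 → total 318.
  Any other capacity-feasible assignment to {D1, D2} ships for at least 91.
Compare {D2, D3}: its best feasible assignment gives total 335.
Compare {D1, D3}: its best feasible assignment gives total 347.
Every other set of open sites that can feasibly serve all demand totals ≥ 335 even under its best assignment. Minimum: 318.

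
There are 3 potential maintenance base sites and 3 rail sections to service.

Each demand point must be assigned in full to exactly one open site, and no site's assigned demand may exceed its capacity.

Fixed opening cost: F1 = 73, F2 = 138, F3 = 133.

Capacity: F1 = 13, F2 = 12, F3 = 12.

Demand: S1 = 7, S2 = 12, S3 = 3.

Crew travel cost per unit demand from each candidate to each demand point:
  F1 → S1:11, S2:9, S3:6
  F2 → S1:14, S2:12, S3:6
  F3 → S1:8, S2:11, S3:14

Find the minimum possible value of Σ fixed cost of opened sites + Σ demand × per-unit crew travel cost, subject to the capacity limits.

412

Open {F1, F3}; cheapest assignment that respects the capacities:
  F1 (cap 13, load 12): S2 — cost 12×9 = 108
  F3 (cap 12, load 10): S1, S3 — cost 7×8 + 3×14 = 98
  Shipping 206, fixed 206 → total 412.
  Any other capacity-feasible assignment to {F1, F3} ships for at least 206.
Compare {F1, F2}: its best feasible assignment gives total 435.
Compare {F2, F3}: its best feasible assignment gives total 513.
Every other set of open sites that can feasibly serve all demand totals ≥ 435 even under its best assignment. Minimum: 412.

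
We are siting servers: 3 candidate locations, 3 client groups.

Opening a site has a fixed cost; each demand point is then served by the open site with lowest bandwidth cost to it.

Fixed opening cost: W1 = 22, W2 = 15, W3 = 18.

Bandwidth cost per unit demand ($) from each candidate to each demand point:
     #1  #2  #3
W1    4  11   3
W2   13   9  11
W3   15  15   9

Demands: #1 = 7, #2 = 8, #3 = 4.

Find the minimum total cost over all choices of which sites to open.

Open {W1, W2}: assign each demand point to its cheapest open site.
  #1→W1 7×4=28, #2→W2 8×9=72, #3→W1 4×3=12
  bandwidth cost 112, fixed 37 → total 149.
Compare {W1}: bandwidth cost 128 + fixed 22 = 150.
Compare {W1, W2, W3}: bandwidth cost 112 + fixed 55 = 167.
Compare {W1, W3}: bandwidth cost 128 + fixed 40 = 168.
All other subsets cost ≥ 150. Minimum total cost: 149.

149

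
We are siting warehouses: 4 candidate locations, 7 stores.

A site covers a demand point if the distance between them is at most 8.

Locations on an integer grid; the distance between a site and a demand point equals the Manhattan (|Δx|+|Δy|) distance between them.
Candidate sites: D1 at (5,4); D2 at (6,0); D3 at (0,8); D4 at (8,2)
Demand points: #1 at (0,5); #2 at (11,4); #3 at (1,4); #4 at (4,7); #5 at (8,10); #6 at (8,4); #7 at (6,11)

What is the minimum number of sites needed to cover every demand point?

2

Coverage sets (demand points within 8 of each site):
  D1: {#1, #2, #3, #4, #6, #7}
  D2: {#6}
  D3: {#1, #3, #4}
  D4: {#2, #5, #6}
No single site covers all 7 demand points.
But {D1, D4} covers everything, so the minimum is 2.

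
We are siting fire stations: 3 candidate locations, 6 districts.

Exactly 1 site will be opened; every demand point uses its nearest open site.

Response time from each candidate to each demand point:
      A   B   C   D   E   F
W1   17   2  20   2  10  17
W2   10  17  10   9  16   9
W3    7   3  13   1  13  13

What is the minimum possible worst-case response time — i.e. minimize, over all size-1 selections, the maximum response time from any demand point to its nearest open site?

Open {W3}.
  Farthest demand point is C at response time 13 (to W3); all others are ≤ 13.
With {W2} the worst case is 17.
With {W1} the worst case is 20.
No size-1 selection achieves below 13.

13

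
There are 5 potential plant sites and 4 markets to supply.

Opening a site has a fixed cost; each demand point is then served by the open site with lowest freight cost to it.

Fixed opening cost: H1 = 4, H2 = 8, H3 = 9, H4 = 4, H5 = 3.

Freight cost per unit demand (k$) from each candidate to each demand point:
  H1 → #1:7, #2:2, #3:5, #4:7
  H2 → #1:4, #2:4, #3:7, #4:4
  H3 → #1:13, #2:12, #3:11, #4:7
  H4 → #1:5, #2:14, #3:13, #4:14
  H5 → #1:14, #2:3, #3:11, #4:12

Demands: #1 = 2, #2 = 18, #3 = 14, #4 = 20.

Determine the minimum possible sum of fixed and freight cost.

206

Open {H1, H2}: assign each demand point to its cheapest open site.
  #1→H2 2×4=8, #2→H1 18×2=36, #3→H1 14×5=70, #4→H2 20×4=80
  freight cost 194, fixed 12 → total 206.
Compare {H1, H2, H5}: freight cost 194 + fixed 15 = 209.
Compare {H1, H2, H4}: freight cost 194 + fixed 16 = 210.
Compare {H1, H2, H4, H5}: freight cost 194 + fixed 19 = 213.
All other subsets cost ≥ 209. Minimum total cost: 206.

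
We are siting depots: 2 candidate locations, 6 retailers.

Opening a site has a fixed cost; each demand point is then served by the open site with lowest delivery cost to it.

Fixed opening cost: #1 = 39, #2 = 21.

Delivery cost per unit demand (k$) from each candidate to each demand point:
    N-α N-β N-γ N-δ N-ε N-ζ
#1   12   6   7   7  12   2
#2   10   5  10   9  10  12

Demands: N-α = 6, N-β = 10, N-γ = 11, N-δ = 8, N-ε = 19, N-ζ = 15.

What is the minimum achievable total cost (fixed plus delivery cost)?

Open {#1, #2}: assign each demand point to its cheapest open site.
  N-α→#2 6×10=60, N-β→#2 10×5=50, N-γ→#1 11×7=77, N-δ→#1 8×7=56, N-ε→#2 19×10=190, N-ζ→#1 15×2=30
  delivery cost 463, fixed 60 → total 523.
Compare {#1}: delivery cost 523 + fixed 39 = 562.
Compare {#2}: delivery cost 662 + fixed 21 = 683.

523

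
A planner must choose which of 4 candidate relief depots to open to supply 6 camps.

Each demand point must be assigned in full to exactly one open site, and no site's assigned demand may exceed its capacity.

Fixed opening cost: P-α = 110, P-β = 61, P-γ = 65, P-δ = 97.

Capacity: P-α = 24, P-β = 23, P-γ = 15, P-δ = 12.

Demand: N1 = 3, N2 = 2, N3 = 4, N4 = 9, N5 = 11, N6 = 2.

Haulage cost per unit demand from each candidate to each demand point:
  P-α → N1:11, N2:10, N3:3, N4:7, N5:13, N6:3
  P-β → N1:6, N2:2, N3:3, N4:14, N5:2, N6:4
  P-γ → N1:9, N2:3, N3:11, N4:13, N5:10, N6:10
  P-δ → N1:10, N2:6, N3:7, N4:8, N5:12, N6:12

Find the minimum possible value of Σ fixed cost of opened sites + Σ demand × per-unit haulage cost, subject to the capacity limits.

294

Open {P-β, P-δ}; cheapest assignment that respects the capacities:
  P-β (cap 23, load 22): N1, N2, N3, N5, N6 — cost 3×6 + 2×2 + 4×3 + 11×2 + 2×4 = 64
  P-δ (cap 12, load 9): N4 — cost 9×8 = 72
  Shipping 136, fixed 158 → total 294.
  Any other capacity-feasible assignment to {P-β, P-δ} ships for at least 136.
Compare {P-α, P-β}: its best feasible assignment gives total 296.
Compare {P-β, P-γ}: its best feasible assignment gives total 307.
Every other set of open sites that can feasibly serve all demand totals ≥ 296 even under its best assignment. Minimum: 294.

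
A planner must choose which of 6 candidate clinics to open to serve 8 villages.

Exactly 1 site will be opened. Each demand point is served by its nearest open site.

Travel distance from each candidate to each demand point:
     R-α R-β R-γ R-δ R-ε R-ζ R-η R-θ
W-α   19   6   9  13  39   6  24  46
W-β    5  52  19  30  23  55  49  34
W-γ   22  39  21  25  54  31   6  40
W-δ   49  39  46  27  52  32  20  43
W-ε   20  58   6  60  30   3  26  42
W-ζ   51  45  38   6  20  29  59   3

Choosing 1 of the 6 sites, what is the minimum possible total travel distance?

162

Open {W-α}.
  R-α→W-α 19, R-β→W-α 6, R-γ→W-α 9, R-δ→W-α 13, R-ε→W-α 39, R-ζ→W-α 6, R-η→W-α 24, R-θ→W-α 46  ⇒ total 162.
Compare {W-γ}: total 238.
Compare {W-ε}: total 245.
No size-1 selection does better; minimum is 162.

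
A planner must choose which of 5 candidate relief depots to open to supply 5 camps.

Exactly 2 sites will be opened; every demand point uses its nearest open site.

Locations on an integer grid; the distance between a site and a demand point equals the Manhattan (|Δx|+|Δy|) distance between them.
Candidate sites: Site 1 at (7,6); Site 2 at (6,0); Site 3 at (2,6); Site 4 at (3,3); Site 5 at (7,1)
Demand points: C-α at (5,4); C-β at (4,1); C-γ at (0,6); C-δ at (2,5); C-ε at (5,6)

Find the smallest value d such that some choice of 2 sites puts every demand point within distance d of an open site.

Open {Site 3, Site 4}.
  Farthest demand point is C-α at distance 3 (to Site 4); all others are ≤ 3.
With {Site 2, Site 3} the worst case is 5.
With {Site 3, Site 5} the worst case is 5.
No size-2 selection achieves below 3.

3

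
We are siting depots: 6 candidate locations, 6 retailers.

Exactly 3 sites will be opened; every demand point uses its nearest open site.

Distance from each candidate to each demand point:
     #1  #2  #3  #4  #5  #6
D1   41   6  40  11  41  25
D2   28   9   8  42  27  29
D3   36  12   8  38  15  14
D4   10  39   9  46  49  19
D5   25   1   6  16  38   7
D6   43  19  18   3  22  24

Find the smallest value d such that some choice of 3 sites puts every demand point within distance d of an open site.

15

Open {D1, D3, D4}.
  Farthest demand point is #5 at distance 15 (to D3); all others are ≤ 15.
With {D3, D4, D6} the worst case is 15.
With {D3, D4, D5} the worst case is 16.
No size-3 selection achieves below 15.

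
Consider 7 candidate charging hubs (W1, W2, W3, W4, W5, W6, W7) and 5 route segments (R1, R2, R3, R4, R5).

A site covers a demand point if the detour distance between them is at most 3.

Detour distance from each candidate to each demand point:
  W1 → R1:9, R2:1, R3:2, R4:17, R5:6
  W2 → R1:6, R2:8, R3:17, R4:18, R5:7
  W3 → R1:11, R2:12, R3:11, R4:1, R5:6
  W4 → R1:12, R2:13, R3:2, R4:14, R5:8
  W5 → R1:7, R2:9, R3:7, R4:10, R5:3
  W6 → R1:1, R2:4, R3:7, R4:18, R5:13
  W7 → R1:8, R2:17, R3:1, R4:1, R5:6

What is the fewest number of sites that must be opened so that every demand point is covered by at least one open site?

Coverage sets (demand points within 3 of each site):
  W1: {R2, R3}
  W2: {}
  W3: {R4}
  W4: {R3}
  W5: {R5}
  W6: {R1}
  W7: {R3, R4}
No 3 sites suffice: every size-3 union leaves at least one demand point uncovered.
But {W1, W3, W5, W6} covers everything, so the minimum is 4.

4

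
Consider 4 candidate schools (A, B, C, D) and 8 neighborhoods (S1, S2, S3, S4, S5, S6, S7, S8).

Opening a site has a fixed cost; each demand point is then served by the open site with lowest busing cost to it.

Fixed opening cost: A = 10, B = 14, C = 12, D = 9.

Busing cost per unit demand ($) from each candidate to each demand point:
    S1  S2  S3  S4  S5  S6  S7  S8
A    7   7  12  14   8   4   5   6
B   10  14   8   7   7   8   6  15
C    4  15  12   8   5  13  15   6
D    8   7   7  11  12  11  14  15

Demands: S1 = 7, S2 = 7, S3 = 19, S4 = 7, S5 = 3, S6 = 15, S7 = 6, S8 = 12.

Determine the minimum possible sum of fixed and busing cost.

Open {A, C, D}: assign each demand point to its cheapest open site.
  S1→C 7×4=28, S2→A 7×7=49, S3→D 19×7=133, S4→C 7×8=56, S5→C 3×5=15, S6→A 15×4=60, S7→A 6×5=30, S8→A 12×6=72
  busing cost 443, fixed 31 → total 474.
Compare {A, B, C, D}: busing cost 436 + fixed 45 = 481.
Compare {A, B, C}: busing cost 455 + fixed 36 = 491.
Compare {A, B, D}: busing cost 463 + fixed 33 = 496.
All other subsets cost ≥ 481. Minimum total cost: 474.

474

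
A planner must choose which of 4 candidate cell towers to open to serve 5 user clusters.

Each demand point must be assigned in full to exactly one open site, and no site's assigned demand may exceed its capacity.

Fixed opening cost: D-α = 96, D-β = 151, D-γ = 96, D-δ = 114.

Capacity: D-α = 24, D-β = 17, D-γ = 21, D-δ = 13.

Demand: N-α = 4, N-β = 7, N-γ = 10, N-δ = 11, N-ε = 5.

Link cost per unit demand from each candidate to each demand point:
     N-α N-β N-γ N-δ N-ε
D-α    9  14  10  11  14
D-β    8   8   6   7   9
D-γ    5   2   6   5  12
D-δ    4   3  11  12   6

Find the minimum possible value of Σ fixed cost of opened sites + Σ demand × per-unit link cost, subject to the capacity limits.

463

Open {D-β, D-γ}; cheapest assignment that respects the capacities:
  D-β (cap 17, load 16): N-δ, N-ε — cost 11×7 + 5×9 = 122
  D-γ (cap 21, load 21): N-α, N-β, N-γ — cost 4×5 + 7×2 + 10×6 = 94
  Shipping 216, fixed 247 → total 463.
  Any other capacity-feasible assignment to {D-β, D-γ} ships for at least 216.
Compare {D-α, D-γ}: its best feasible assignment gives total 467.
Compare {D-α, D-γ, D-δ}: its best feasible assignment gives total 508.
Every other set of open sites that can feasibly serve all demand totals ≥ 467 even under its best assignment. Minimum: 463.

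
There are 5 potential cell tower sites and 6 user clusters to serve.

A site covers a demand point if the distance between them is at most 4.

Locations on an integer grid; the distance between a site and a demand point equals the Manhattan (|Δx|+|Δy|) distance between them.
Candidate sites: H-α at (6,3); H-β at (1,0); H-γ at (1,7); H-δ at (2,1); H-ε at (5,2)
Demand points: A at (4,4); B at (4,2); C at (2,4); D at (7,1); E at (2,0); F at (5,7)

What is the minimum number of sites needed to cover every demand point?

Coverage sets (demand points within 4 of each site):
  H-α: {A, B, D}
  H-β: {E}
  H-γ: {C, F}
  H-δ: {B, C, E}
  H-ε: {A, B, D}
No 2 sites suffice: every size-2 union leaves at least one demand point uncovered.
But {H-α, H-β, H-γ} covers everything, so the minimum is 3.

3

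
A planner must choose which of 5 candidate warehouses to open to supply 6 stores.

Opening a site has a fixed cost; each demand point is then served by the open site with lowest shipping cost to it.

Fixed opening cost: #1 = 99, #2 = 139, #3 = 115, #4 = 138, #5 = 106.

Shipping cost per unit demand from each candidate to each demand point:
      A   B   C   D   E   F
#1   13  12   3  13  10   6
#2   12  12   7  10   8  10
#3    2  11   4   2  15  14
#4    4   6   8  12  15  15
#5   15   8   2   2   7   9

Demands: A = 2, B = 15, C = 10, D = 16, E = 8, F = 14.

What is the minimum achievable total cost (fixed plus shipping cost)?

Open {#5}: assign each demand point to its cheapest open site.
  A→#5 2×15=30, B→#5 15×8=120, C→#5 10×2=20, D→#5 16×2=32, E→#5 8×7=56, F→#5 14×9=126
  shipping cost 384, fixed 106 → total 490.
Compare {#1, #5}: shipping cost 338 + fixed 205 = 543.
Compare {#4, #5}: shipping cost 332 + fixed 244 = 576.
Compare {#3, #5}: shipping cost 358 + fixed 221 = 579.
All other subsets cost ≥ 543. Minimum total cost: 490.

490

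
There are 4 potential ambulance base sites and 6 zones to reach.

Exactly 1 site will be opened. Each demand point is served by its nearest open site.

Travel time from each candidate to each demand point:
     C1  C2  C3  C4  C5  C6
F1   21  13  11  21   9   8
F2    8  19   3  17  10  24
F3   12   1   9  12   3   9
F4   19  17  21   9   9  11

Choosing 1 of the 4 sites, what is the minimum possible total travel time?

46

Open {F3}.
  C1→F3 12, C2→F3 1, C3→F3 9, C4→F3 12, C5→F3 3, C6→F3 9  ⇒ total 46.
Compare {F2}: total 81.
Compare {F1}: total 83.
No size-1 selection does better; minimum is 46.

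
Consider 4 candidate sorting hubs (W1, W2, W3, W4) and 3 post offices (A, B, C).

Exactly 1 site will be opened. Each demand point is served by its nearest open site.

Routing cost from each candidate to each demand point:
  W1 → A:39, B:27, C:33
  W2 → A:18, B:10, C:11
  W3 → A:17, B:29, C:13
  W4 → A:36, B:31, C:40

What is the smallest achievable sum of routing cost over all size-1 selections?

39

Open {W2}.
  A→W2 18, B→W2 10, C→W2 11  ⇒ total 39.
Compare {W3}: total 59.
Compare {W1}: total 99.
No size-1 selection does better; minimum is 39.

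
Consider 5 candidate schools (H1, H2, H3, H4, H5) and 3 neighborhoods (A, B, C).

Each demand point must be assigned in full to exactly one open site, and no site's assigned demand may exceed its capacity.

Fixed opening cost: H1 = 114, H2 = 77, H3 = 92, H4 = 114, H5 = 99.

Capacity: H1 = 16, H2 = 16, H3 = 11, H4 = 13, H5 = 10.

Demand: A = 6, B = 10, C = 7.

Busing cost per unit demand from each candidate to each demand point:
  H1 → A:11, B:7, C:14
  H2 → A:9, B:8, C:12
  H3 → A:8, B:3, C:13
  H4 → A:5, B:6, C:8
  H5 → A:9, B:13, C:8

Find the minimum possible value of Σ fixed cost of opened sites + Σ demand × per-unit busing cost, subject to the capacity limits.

322

Open {H3, H4}; cheapest assignment that respects the capacities:
  H3 (cap 11, load 10): B — cost 10×3 = 30
  H4 (cap 13, load 13): A, C — cost 6×5 + 7×8 = 86
  Shipping 116, fixed 206 → total 322.
  Any other capacity-feasible assignment to {H3, H4} ships for at least 116.
Compare {H2, H3}: its best feasible assignment gives total 337.
Compare {H2, H4}: its best feasible assignment gives total 357.
Every other set of open sites that can feasibly serve all demand totals ≥ 337 even under its best assignment. Minimum: 322.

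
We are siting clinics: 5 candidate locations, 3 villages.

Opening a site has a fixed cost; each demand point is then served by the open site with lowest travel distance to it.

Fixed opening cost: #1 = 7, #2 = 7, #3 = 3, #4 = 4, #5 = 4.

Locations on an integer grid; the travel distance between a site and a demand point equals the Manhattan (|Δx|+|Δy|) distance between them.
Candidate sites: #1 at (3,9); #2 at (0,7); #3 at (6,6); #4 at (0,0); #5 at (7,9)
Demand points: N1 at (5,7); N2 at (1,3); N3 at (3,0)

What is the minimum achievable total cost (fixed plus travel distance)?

16

Open {#3, #4}: assign each demand point to its cheapest open site.
  N1→#3 2, N2→#4 4, N3→#4 3
  travel distance 9, fixed 7 → total 16.
Compare {#4, #5}: travel distance 11 + fixed 8 = 19.
Compare {#3, #4, #5}: travel distance 9 + fixed 11 = 20.
Compare {#3}: travel distance 19 + fixed 3 = 22.
All other subsets cost ≥ 19. Minimum total cost: 16.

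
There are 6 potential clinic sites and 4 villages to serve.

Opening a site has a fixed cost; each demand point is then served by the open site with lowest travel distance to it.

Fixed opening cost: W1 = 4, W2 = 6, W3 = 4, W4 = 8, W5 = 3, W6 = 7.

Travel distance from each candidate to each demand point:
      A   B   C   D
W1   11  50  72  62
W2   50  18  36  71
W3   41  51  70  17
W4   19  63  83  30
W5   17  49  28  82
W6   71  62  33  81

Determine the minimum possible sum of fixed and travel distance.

91

Open {W1, W2, W3, W5}: assign each demand point to its cheapest open site.
  A→W1 11, B→W2 18, C→W5 28, D→W3 17
  travel distance 74, fixed 17 → total 91.
Compare {W2, W3, W5}: travel distance 80 + fixed 13 = 93.
Compare {W1, W2, W3}: travel distance 82 + fixed 14 = 96.
Compare {W1, W2, W3, W5, W6}: travel distance 74 + fixed 24 = 98.
All other subsets cost ≥ 93. Minimum total cost: 91.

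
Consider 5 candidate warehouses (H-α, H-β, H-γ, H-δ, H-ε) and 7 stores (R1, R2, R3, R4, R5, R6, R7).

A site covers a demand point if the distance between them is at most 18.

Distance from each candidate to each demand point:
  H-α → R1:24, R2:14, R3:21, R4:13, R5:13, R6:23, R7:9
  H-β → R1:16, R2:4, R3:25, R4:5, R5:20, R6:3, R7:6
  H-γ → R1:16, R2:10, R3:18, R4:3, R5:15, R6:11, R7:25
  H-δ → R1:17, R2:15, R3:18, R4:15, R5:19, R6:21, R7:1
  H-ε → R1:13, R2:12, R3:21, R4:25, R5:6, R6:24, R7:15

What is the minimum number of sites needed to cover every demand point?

Coverage sets (demand points within 18 of each site):
  H-α: {R2, R4, R5, R7}
  H-β: {R1, R2, R4, R6, R7}
  H-γ: {R1, R2, R3, R4, R5, R6}
  H-δ: {R1, R2, R3, R4, R7}
  H-ε: {R1, R2, R5, R7}
No single site covers all 7 demand points.
But {H-α, H-γ} covers everything, so the minimum is 2.

2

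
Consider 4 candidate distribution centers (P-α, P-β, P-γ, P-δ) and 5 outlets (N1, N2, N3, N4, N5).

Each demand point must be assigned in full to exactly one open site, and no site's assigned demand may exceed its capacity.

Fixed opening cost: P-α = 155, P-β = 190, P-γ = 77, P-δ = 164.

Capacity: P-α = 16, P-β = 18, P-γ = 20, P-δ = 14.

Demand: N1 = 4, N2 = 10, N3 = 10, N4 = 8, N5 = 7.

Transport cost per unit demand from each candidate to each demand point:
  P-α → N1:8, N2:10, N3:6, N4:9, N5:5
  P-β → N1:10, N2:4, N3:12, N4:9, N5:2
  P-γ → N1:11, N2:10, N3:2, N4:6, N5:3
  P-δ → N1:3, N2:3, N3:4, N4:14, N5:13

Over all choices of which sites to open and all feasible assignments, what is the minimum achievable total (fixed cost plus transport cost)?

Open {P-α, P-γ, P-δ}; cheapest assignment that respects the capacities:
  P-α (cap 16, load 7): N5 — cost 7×5 = 35
  P-γ (cap 20, load 18): N3, N4 — cost 10×2 + 8×6 = 68
  P-δ (cap 14, load 14): N1, N2 — cost 4×3 + 10×3 = 42
  Shipping 145, fixed 396 → total 541.
  Any other capacity-feasible assignment to {P-α, P-γ, P-δ} ships for at least 145.
Compare {P-β, P-γ, P-δ}: its best feasible assignment gives total 555.
Compare {P-α, P-β, P-γ}: its best feasible assignment gives total 576.
Every other set of open sites that can feasibly serve all demand totals ≥ 555 even under its best assignment. Minimum: 541.

541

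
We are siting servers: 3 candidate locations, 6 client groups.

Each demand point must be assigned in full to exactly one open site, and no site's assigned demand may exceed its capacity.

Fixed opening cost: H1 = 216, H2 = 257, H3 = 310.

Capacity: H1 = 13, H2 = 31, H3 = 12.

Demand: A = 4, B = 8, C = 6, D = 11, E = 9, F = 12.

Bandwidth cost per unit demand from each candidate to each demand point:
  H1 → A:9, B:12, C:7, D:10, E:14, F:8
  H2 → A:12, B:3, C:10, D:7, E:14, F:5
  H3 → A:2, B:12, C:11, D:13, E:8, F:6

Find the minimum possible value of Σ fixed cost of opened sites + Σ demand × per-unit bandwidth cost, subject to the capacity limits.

1094

Open {H1, H2, H3}; cheapest assignment that respects the capacities:
  H1 (cap 13, load 10): A, C — cost 4×9 + 6×7 = 78
  H2 (cap 31, load 31): B, D, F — cost 8×3 + 11×7 + 12×5 = 161
  H3 (cap 12, load 9): E — cost 9×8 = 72
  Shipping 311, fixed 783 → total 1094.
  Any other capacity-feasible assignment to {H1, H2, H3} ships for at least 311.
Total demand is 50 and no other set of sites has combined capacity ≥ 50, so {H1, H2, H3} is the only feasible choice of open sites. Minimum: 1094.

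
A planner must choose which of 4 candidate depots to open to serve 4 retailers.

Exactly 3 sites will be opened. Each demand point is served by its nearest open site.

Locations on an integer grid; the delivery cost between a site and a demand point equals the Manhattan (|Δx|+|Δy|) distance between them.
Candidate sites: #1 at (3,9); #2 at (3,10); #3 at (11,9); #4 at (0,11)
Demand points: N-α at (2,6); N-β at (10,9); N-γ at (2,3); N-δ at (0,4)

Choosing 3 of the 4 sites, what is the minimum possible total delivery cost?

Open {#1, #3, #4}.
  N-α→#1 4, N-β→#3 1, N-γ→#1 7, N-δ→#4 7  ⇒ total 19.
Compare {#1, #2, #3}: total 20.
Compare {#2, #3, #4}: total 21.
No size-3 selection does better; minimum is 19.

19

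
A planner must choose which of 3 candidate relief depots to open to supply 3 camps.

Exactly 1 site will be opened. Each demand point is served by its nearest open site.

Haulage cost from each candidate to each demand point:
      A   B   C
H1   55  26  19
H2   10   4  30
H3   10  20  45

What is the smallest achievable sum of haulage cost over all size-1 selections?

Open {H2}.
  A→H2 10, B→H2 4, C→H2 30  ⇒ total 44.
Compare {H3}: total 75.
Compare {H1}: total 100.

44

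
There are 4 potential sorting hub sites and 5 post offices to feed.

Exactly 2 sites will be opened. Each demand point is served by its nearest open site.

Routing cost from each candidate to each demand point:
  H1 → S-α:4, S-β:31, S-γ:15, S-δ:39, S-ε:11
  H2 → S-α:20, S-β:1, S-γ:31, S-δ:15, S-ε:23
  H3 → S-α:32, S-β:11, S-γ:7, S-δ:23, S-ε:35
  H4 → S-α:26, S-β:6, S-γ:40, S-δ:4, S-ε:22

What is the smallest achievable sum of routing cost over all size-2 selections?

40

Open {H1, H4}.
  S-α→H1 4, S-β→H4 6, S-γ→H1 15, S-δ→H4 4, S-ε→H1 11  ⇒ total 40.
Compare {H1, H2}: total 46.
Compare {H1, H3}: total 56.
No size-2 selection does better; minimum is 40.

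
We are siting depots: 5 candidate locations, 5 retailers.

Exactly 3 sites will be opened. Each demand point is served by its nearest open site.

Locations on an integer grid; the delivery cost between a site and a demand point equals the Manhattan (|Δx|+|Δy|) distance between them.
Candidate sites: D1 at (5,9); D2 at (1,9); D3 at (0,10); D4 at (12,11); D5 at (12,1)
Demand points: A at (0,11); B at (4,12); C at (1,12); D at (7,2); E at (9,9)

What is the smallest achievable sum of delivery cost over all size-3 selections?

Open {D1, D3, D5}.
  A→D3 1, B→D1 4, C→D3 3, D→D5 6, E→D1 4  ⇒ total 18.
Compare {D1, D2, D5}: total 20.
Compare {D1, D2, D3}: total 21.
No size-3 selection does better; minimum is 18.

18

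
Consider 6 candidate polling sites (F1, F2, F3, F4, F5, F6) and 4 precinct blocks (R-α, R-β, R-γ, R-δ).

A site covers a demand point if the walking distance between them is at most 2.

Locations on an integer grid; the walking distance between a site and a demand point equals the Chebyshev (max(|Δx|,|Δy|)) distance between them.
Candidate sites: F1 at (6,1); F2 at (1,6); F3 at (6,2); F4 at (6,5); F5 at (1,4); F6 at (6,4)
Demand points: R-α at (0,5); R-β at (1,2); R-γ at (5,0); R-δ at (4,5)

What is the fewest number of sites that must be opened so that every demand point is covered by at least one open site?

3

Coverage sets (demand points within 2 of each site):
  F1: {R-γ}
  F2: {R-α}
  F3: {R-γ}
  F4: {R-δ}
  F5: {R-α, R-β}
  F6: {R-δ}
No 2 sites suffice: every size-2 union leaves at least one demand point uncovered.
But {F1, F4, F5} covers everything, so the minimum is 3.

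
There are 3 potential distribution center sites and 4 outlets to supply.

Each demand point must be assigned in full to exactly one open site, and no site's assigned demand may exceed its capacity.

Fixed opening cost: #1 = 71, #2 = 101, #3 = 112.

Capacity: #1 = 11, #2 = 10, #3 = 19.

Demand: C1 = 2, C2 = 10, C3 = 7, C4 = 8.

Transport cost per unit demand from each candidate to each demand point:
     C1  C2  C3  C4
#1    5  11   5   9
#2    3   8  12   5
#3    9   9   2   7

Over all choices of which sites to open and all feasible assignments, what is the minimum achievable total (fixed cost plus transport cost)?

363

Open {#2, #3}; cheapest assignment that respects the capacities:
  #2 (cap 10, load 10): C1, C4 — cost 2×3 + 8×5 = 46
  #3 (cap 19, load 17): C2, C3 — cost 10×9 + 7×2 = 104
  Shipping 150, fixed 213 → total 363.
  Any other capacity-feasible assignment to {#2, #3} ships for at least 150.
Compare {#1, #3}: its best feasible assignment gives total 369.
Compare {#1, #2, #3}: its best feasible assignment gives total 434.
Every other set of open sites that can feasibly serve all demand totals ≥ 369 even under its best assignment. Minimum: 363.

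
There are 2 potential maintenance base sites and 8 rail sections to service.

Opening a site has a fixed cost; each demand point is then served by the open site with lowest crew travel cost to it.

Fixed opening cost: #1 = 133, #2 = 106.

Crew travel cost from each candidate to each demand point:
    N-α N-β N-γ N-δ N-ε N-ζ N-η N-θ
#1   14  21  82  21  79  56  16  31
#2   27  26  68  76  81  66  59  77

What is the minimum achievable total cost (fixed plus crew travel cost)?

453

Open {#1}: assign each demand point to its cheapest open site.
  N-α→#1 14, N-β→#1 21, N-γ→#1 82, N-δ→#1 21, N-ε→#1 79, N-ζ→#1 56, N-η→#1 16, N-θ→#1 31
  crew travel cost 320, fixed 133 → total 453.
Compare {#1, #2}: crew travel cost 306 + fixed 239 = 545.
Compare {#2}: crew travel cost 480 + fixed 106 = 586.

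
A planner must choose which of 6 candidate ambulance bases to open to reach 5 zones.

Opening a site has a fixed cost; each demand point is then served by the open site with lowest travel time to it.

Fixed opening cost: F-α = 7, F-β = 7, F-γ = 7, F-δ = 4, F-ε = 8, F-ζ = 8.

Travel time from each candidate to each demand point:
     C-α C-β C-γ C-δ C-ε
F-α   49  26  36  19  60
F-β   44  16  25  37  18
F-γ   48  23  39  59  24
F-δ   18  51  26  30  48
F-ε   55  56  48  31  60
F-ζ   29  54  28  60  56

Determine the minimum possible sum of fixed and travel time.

Open {F-α, F-β, F-δ}: assign each demand point to its cheapest open site.
  C-α→F-δ 18, C-β→F-β 16, C-γ→F-β 25, C-δ→F-α 19, C-ε→F-β 18
  travel time 96, fixed 18 → total 114.
Compare {F-β, F-δ}: travel time 107 + fixed 11 = 118.
Compare {F-α, F-β, F-γ, F-δ}: travel time 96 + fixed 25 = 121.
Compare {F-α, F-β, F-δ, F-ε}: travel time 96 + fixed 26 = 122.
All other subsets cost ≥ 118. Minimum total cost: 114.

114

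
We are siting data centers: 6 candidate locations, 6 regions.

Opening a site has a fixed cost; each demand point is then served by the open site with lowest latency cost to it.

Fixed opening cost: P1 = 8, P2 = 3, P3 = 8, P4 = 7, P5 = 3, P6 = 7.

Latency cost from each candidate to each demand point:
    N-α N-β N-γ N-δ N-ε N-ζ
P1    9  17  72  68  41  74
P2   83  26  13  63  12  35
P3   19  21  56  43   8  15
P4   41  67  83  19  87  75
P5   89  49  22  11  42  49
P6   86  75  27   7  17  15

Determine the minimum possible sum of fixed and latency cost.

91

Open {P1, P2, P6}: assign each demand point to its cheapest open site.
  N-α→P1 9, N-β→P1 17, N-γ→P2 13, N-δ→P6 7, N-ε→P2 12, N-ζ→P6 15
  latency cost 73, fixed 18 → total 91.
Compare {P1, P2, P5, P6}: latency cost 73 + fixed 21 = 94.
Compare {P1, P2, P3, P5}: latency cost 73 + fixed 22 = 95.
Compare {P1, P2, P3, P6}: latency cost 69 + fixed 26 = 95.
All other subsets cost ≥ 94. Minimum total cost: 91.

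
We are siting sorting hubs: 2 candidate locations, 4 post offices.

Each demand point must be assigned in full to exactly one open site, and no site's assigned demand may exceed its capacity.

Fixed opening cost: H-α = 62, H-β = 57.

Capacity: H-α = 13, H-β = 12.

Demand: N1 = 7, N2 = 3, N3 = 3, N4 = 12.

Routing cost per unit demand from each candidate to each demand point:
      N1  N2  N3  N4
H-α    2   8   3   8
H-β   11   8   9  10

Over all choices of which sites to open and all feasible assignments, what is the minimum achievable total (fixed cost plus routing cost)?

286

Open {H-α, H-β}; cheapest assignment that respects the capacities:
  H-α (cap 13, load 13): N1, N2, N3 — cost 7×2 + 3×8 + 3×3 = 47
  H-β (cap 12, load 12): N4 — cost 12×10 = 120
  Shipping 167, fixed 119 → total 286.
  Any other capacity-feasible assignment to {H-α, H-β} ships for at least 167.
Total demand is 25 and no other set of sites has combined capacity ≥ 25, so {H-α, H-β} is the only feasible choice of open sites. Minimum: 286.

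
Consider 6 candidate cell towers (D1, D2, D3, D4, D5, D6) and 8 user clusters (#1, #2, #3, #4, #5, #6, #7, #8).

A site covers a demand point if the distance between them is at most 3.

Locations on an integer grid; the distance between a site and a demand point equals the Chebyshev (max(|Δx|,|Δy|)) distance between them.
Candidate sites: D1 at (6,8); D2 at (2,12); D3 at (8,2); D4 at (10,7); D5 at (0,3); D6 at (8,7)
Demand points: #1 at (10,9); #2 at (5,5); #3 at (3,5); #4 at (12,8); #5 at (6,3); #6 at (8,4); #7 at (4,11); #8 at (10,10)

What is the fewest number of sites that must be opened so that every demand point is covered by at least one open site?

Coverage sets (demand points within 3 of each site):
  D1: {#2, #3, #7}
  D2: {#7}
  D3: {#2, #5, #6}
  D4: {#1, #4, #6, #8}
  D5: {#3}
  D6: {#1, #2, #6, #8}
No 2 sites suffice: every size-2 union leaves at least one demand point uncovered.
But {D1, D3, D4} covers everything, so the minimum is 3.

3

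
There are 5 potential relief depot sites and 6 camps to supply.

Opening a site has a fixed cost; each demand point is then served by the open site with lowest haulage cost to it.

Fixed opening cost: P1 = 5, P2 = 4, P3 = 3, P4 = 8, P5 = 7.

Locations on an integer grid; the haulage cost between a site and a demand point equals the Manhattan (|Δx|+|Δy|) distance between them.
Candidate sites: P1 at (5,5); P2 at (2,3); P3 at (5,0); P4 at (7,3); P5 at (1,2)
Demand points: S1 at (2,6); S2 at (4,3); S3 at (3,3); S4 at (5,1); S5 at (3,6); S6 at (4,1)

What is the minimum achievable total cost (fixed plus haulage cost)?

20

Open {P2, P3}: assign each demand point to its cheapest open site.
  S1→P2 3, S2→P2 2, S3→P2 1, S4→P3 1, S5→P2 4, S6→P3 2
  haulage cost 13, fixed 7 → total 20.
Compare {P2}: haulage cost 19 + fixed 4 = 23.
Compare {P1, P2, P3}: haulage cost 12 + fixed 12 = 24.
Compare {P1, P3}: haulage cost 17 + fixed 8 = 25.
All other subsets cost ≥ 23. Minimum total cost: 20.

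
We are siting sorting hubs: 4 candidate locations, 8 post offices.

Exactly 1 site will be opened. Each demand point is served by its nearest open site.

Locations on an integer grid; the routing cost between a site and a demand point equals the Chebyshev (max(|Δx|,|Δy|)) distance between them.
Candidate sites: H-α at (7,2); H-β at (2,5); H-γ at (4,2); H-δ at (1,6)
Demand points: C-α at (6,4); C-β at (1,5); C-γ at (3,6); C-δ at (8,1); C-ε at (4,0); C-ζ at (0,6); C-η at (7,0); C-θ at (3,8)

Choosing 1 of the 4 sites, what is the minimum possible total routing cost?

Open {H-β}.
  C-α→H-β 4, C-β→H-β 1, C-γ→H-β 1, C-δ→H-β 6, C-ε→H-β 5, C-ζ→H-β 2, C-η→H-β 5, C-θ→H-β 3  ⇒ total 27.
Compare {H-γ}: total 28.
Compare {H-δ}: total 30.
No size-1 selection does better; minimum is 27.

27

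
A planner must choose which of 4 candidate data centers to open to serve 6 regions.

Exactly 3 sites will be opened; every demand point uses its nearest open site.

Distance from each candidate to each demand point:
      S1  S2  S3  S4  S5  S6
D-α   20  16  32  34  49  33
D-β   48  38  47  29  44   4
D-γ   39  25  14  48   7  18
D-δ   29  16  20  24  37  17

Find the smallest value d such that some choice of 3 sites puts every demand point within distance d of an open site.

24

Open {D-α, D-γ, D-δ}.
  Farthest demand point is S4 at distance 24 (to D-δ); all others are ≤ 24.
With {D-α, D-β, D-γ} the worst case is 29.
With {D-β, D-γ, D-δ} the worst case is 29.
No size-3 selection achieves below 24.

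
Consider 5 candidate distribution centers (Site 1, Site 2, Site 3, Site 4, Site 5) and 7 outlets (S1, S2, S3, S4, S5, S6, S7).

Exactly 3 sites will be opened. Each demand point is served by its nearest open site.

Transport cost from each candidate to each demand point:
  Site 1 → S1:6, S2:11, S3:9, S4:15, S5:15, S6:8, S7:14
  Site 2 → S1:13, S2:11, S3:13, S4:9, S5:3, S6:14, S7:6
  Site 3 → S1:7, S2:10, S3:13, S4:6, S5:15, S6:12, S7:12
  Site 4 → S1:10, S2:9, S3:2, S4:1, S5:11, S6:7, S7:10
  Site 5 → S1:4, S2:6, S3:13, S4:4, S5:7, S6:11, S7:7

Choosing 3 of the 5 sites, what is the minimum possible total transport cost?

Open {Site 2, Site 4, Site 5}.
  S1→Site 5 4, S2→Site 5 6, S3→Site 4 2, S4→Site 4 1, S5→Site 2 3, S6→Site 4 7, S7→Site 2 6  ⇒ total 29.
Compare {Site 1, Site 2, Site 4}: total 34.
Compare {Site 1, Site 4, Site 5}: total 34.
No size-3 selection does better; minimum is 29.

29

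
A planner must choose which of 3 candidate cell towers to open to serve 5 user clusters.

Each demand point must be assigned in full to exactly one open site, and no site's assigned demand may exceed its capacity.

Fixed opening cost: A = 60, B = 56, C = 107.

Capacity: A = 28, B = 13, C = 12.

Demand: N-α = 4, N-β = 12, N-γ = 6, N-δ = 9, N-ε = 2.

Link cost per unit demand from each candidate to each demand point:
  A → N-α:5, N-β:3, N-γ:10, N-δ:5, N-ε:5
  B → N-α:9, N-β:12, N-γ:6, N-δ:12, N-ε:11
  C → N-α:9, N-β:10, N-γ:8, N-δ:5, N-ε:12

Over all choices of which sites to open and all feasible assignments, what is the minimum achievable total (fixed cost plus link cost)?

Open {A, B}; cheapest assignment that respects the capacities:
  A (cap 28, load 27): N-α, N-β, N-δ, N-ε — cost 4×5 + 12×3 + 9×5 + 2×5 = 111
  B (cap 13, load 6): N-γ — cost 6×6 = 36
  Shipping 147, fixed 116 → total 263.
  Any other capacity-feasible assignment to {A, B} ships for at least 147.
Compare {A, C}: its best feasible assignment gives total 326.
Compare {A, B, C}: its best feasible assignment gives total 370.
Every other set of open sites that can feasibly serve all demand totals ≥ 326 even under its best assignment. Minimum: 263.

263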